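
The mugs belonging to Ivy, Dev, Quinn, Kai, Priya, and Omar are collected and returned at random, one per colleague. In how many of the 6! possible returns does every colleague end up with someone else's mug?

265

This is the derangement count D_6: permutations of 6 items with no fixed point.
By inclusion–exclusion this is Σ_{j=0}^{6} (−1)^j C(6,j)·(6−j)!.
Computing: 720 − 720 + 360 − 120 + 30 − 6 + 1 = 265.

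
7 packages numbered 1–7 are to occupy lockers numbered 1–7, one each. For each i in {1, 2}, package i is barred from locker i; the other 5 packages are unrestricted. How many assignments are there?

Let Aᵢ (for i ∈ {1, 2}) be the placements that put package i in its forbidden locker. Any j of these fix j positions, leaving (7−j)! ways to fill the rest, and there are C(2,j) ways to pick which j.
By inclusion–exclusion, the number of valid placements is Σ_{j=0}^{2} (−1)^j C(2,j)·(7−j)!.
Computing: 5040 − 1440 + 120 = 3720.

3720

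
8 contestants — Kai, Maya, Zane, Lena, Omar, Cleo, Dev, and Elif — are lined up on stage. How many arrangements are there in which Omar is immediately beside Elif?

10080

Place the 6 others and the Omar-Elif pair as 7 objects in a line; the pair has 2 internal arrangements.
So the count is 2·(7)! = 10080.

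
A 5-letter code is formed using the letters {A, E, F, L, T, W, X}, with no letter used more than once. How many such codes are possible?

2520

With no repetition, fill the 5 letters in order: 7 choices, then 6, down to 3.
7 × 6 × 5 × 4 × 3 = 2520.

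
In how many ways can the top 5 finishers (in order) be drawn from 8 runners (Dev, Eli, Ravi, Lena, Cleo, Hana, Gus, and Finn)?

There are 8 choices for 1st place, 7 for 2nd, and so on down to 4 for position 5.
That gives 8 × 7 × 6 × 5 × 4 = 6720.

6720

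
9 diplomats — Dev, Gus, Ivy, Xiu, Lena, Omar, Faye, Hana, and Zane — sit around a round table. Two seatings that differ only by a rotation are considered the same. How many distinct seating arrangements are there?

40320

Around a circle, 9 distinct people have 9!/9 = (8)! = 40320 rotationally distinct seatings.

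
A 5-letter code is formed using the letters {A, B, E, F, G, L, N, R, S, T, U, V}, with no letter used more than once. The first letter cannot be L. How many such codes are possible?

87120

The first letter has 12−1 = 11 choices (anything except L).
The remaining 4 letters are filled from the other 11 symbols without repetition: 11 × 10 × 9 × 8 = 7920.
Total: 11 × 7920 = 87120.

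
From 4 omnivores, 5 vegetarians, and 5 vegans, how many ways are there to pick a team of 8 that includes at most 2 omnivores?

Split by how many omnivores are chosen (0 through 2).
Sum: C(4,0)·C(10,8) + C(4,1)·C(10,7) + C(4,2)·C(10,6) = 45 + 480 + 1260 = 1785.

1785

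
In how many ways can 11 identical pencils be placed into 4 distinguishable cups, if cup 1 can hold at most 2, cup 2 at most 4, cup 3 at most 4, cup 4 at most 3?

Ignoring the caps, the number of non-negative solutions to x_1+…+x_4 = 11 is C(14,3) = 364.
Subtract solutions that violate a single cap (substitute x_i' = x_i − (cap_i+1)): x_1 ≥ 3 gives C(11,3) = 165; x_2 ≥ 5 gives C(9,3) = 84; x_3 ≥ 5 gives C(9,3) = 84; x_4 ≥ 4 gives C(10,3) = 120. Together 453.
Add back pairs where two caps are both exceeded: 20 + 20 + 35 + 4 + 10 + 10 = 99.
By inclusion–exclusion the count is 364 − 453 + 99 = 10.

10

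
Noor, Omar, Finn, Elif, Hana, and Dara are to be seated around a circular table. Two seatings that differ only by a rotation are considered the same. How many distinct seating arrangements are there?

120

Around a circle, 6 distinct people have 6!/6 = (5)! = 120 rotationally distinct seatings.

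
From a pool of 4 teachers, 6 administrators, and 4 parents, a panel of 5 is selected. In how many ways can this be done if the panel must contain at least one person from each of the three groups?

With no constraint there are C(14,5) = 2002 possible selections.
Subtract selections that omit an entire group: no teachers → C(10,5) = 252; no administrators → C(8,5) = 56; no parents → C(10,5) = 252.
Add back selections omitting two groups (i.e. drawn from a single group): C(4,5) + C(6,5) + C(4,5) = 6.
By inclusion–exclusion: 2002 − 560 + 6 = 1448.

1448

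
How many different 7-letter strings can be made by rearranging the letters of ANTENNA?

The 7 letters of ANTENNA have repeats: A appearing twice and N appearing 3 times.
Dividing 7! = 5040 by 3!·2! = 12 for the repeated letters gives 420.

420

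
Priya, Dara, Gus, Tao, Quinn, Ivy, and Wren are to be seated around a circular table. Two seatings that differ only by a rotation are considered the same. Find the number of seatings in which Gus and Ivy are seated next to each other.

240

Treat {Gus, Ivy} as one unit (2 internal orders) and seat the resulting 6 units around the table: (5)! circular arrangements.
So 2 × (5)! = 2 × 120 = 240.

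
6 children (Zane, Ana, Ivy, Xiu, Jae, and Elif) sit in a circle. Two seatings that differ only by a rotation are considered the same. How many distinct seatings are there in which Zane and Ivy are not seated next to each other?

72

All circular seatings of 6 people number (5)! = 120.
Those with Zane next to Ivy: fuse the pair into one unit and seat 5 units around a circle — 2·(4)! = 48.
Subtracting, 120 − 48 = 72.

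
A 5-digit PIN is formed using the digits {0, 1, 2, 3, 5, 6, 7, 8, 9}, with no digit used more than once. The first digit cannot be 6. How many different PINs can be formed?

13440

The first digit has 9−1 = 8 choices (anything except 6).
The remaining 4 digits are filled from the other 8 symbols without repetition: 8 × 7 × 6 × 5 = 1680.
Total: 8 × 1680 = 13440.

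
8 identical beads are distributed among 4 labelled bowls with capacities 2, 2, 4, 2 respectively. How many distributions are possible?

10

Ignoring the caps, the number of non-negative solutions to x_1+…+x_4 = 8 is C(11,3) = 165.
Subtract solutions that violate a single cap (substitute x_i' = x_i − (cap_i+1)): x_1 ≥ 3 gives C(8,3) = 56; x_2 ≥ 3 gives C(8,3) = 56; x_3 ≥ 5 gives C(6,3) = 20; x_4 ≥ 3 gives C(8,3) = 56. Together 188.
Add back pairs where two caps are both exceeded: 10 + 1 + 10 + 1 + 10 + 1 = 33.
By inclusion–exclusion the count is 165 − 188 + 33 = 10.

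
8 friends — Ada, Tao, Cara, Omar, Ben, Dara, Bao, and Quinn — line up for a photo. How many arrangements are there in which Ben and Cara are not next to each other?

There are 8! = 40320 arrangements in all. If Ben and Cara are adjacent, merging them into one block gives 2·(7)! = 10080 arrangements.
Complementary counting: 40320 − 10080 = 30240.

30240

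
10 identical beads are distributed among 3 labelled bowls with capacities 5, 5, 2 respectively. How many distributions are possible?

6

By stars and bars, unrestricted non-negative solutions to x_1+…+x_3 = 10 number C(10+2,2) = 66.
Subtract solutions that violate a single cap (substitute x_i' = x_i − (cap_i+1)): x_1 ≥ 6 gives C(6,2) = 15; x_2 ≥ 6 gives C(6,2) = 15; x_3 ≥ 3 gives C(9,2) = 36. Together 66.
Add back pairs where two caps are both exceeded: 0 + 3 + 3 = 6.
By inclusion–exclusion the count is 66 − 66 + 6 = 6.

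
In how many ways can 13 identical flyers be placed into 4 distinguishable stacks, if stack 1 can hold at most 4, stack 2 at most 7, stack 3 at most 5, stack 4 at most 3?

69

Ignoring the caps, the number of non-negative solutions to x_1+…+x_4 = 13 is C(16,3) = 560.
Subtract solutions that violate a single cap (substitute x_i' = x_i − (cap_i+1)): x_1 ≥ 5 gives C(11,3) = 165; x_2 ≥ 8 gives C(8,3) = 56; x_3 ≥ 6 gives C(10,3) = 120; x_4 ≥ 4 gives C(12,3) = 220. Together 561.
Add back pairs where two caps are both exceeded: 1 + 10 + 35 + 0 + 4 + 20 = 70.
By inclusion–exclusion the count is 560 − 561 + 70 = 69.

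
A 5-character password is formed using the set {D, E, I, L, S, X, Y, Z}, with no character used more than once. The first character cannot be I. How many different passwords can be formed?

5880

The first character has 8−1 = 7 choices (anything except I).
The remaining 4 characters are filled from the other 7 symbols without repetition: 7 × 6 × 5 × 4 = 840.
Total: 7 × 840 = 5880.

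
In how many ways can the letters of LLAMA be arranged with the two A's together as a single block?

Treat the 2 copies of A as a single block. The multiset to arrange is then {AA, L, L, M}, 4 items in all.
That gives (4)!/(2!) = 12 arrangements.

12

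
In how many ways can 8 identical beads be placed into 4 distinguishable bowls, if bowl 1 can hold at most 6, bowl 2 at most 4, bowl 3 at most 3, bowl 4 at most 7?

105

Ignoring the caps, the number of non-negative solutions to x_1+…+x_4 = 8 is C(11,3) = 165.
Subtract solutions that violate a single cap (substitute x_i' = x_i − (cap_i+1)): x_1 ≥ 7 gives C(4,3) = 4; x_2 ≥ 5 gives C(6,3) = 20; x_3 ≥ 4 gives C(7,3) = 35; x_4 ≥ 8 gives C(3,3) = 1. Together 60.
No two caps can be exceeded simultaneously, so the pair terms are all 0.
By inclusion–exclusion the count is 165 − 60 + 0 = 105.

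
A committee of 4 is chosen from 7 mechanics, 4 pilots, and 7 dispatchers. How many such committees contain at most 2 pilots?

3003

Split by how many pilots are chosen (0 through 2).
Sum: C(4,0)·C(14,4) + C(4,1)·C(14,3) + C(4,2)·C(14,2) = 1001 + 1456 + 546 = 3003.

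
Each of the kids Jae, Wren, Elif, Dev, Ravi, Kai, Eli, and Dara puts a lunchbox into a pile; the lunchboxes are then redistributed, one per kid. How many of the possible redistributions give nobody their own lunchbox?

Let Aᵢ be the assignments in which kid i gets their own lunchbox. We want the size of the complement of A₁∪…∪A_8.
By inclusion–exclusion this is Σ_{j=0}^{8} (−1)^j C(8,j)·(8−j)!.
Computing: 40320 − 40320 + 20160 − 6720 + 1680 − 336 + 56 − 8 + 1 = 14833.

14833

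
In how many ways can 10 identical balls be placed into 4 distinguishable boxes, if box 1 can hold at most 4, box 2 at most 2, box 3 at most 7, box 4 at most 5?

79

By stars and bars, unrestricted non-negative solutions to x_1+…+x_4 = 10 number C(10+3,3) = 286.
Subtract solutions that violate a single cap (substitute x_i' = x_i − (cap_i+1)): x_1 ≥ 5 gives C(8,3) = 56; x_2 ≥ 3 gives C(10,3) = 120; x_3 ≥ 8 gives C(5,3) = 10; x_4 ≥ 6 gives C(7,3) = 35. Together 221.
Add back pairs where two caps are both exceeded: 10 + 0 + 0 + 0 + 4 + 0 = 14.
By inclusion–exclusion the count is 286 − 221 + 14 = 79.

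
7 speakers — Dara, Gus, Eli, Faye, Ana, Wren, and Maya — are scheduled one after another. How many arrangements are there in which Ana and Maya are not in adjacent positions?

3600

Of the 7! = 5040 arrangements, those with Ana and Maya adjacent number 2 × 6! = 1440 (treat the pair as a block with 2 internal orders).
Complementary counting: 5040 − 1440 = 3600.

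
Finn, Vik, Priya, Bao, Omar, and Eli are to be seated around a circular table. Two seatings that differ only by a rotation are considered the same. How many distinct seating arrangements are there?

Fix one person's seat to break rotational symmetry; the remaining 5 people can be arranged in (5)! = 120 ways.

120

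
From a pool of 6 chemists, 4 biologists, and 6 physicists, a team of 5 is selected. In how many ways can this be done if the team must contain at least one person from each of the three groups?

Unrestricted: C(16,5) = 4368 ways to pick any 5 of the 16.
Selections missing a whole group: no chemists → C(10,5) = 252; no biologists → C(12,5) = 792; no physicists → C(10,5) = 252.
Add back selections omitting two groups (i.e. drawn from a single group): C(6,5) + C(4,5) + C(6,5) = 12.
By inclusion–exclusion: 4368 − 1296 + 12 = 3084.

3084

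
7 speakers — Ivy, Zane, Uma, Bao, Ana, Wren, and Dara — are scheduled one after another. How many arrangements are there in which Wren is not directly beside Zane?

3600

There are 7! = 5040 arrangements in all. If Wren and Zane are adjacent, merging them into one block gives 2·(6)! = 1440 arrangements.
Complementary counting: 5040 − 1440 = 3600.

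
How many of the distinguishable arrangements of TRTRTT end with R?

Fix R in the last position and arrange the remaining 5 letters.
Those 5 letters have T appearing 4 times, giving (5)!/(4!) = 5.

5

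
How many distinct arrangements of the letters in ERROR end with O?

4

With the last slot taken by O, it remains to arrange the other 4 letters (ERRR).
Those 4 letters have R appearing 3 times, giving (4)!/(3!) = 4.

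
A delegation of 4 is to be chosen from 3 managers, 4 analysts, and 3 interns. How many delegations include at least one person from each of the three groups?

Unrestricted: C(10,4) = 210 ways to pick any 4 of the 10.
Selections missing a whole group: no managers → C(7,4) = 35; no analysts → C(6,4) = 15; no interns → C(7,4) = 35.
Add back selections omitting two groups (i.e. drawn from a single group): C(3,4) + C(4,4) + C(3,4) = 1.
By inclusion–exclusion: 210 − 85 + 1 = 126.

126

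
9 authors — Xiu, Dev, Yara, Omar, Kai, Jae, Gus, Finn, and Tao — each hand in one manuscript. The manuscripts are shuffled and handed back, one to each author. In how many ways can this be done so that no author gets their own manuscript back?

Let Aᵢ be the assignments in which author i gets their own manuscript. We want the size of the complement of A₁∪…∪A_9.
By inclusion–exclusion this is Σ_{j=0}^{9} (−1)^j C(9,j)·(9−j)!.
Computing: 362880 − 362880 + 181440 − 60480 + 15120 − 3024 + 504 − 72 + 9 − 1 = 133496.

133496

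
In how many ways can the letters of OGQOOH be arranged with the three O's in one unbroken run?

24

Treat the 3 copies of O as a single block. The multiset to arrange is then {OOO, G, H, Q}, 4 items in all.
All 4 items are distinct, so there are (4)! = 24 arrangements.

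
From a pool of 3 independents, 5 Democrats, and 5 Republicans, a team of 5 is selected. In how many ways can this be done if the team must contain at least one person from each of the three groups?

Total 5-person selections from all 13: C(13,5) = 1287.
Subtract selections that omit an entire group: no independents → C(10,5) = 252; no Democrats → C(8,5) = 56; no Republicans → C(8,5) = 56.
Add back selections omitting two groups (i.e. drawn from a single group): C(3,5) + C(5,5) + C(5,5) = 2.
By inclusion–exclusion: 1287 − 364 + 2 = 925.

925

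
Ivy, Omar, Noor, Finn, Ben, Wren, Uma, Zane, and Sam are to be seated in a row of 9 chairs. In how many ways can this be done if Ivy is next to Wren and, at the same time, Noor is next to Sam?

Treat {Ivy,Wren} as one block (2 orders) and {Noor,Sam} as another (2 orders).
That leaves 7 units to arrange: 2 × 2 × 7! = 4 × 5040 = 20160.

20160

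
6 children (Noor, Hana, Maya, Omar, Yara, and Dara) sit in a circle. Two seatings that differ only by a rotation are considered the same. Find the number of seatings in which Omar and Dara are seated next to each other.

Glue Omar and Dara into a block (2 internal orders). Seating 5 units around a circle gives (4)! arrangements.
So 2 × (4)! = 2 × 24 = 48.

48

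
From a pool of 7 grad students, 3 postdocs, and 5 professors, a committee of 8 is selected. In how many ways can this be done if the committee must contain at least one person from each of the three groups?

Unrestricted: C(15,8) = 6435 ways to pick any 8 of the 15.
Subtract selections that omit an entire group: no grad students → C(8,8) = 1; no postdocs → C(12,8) = 495; no professors → C(10,8) = 45.
Add back selections omitting two groups (i.e. drawn from a single group): C(7,8) + C(3,8) + C(5,8) = 0.
By inclusion–exclusion: 6435 − 541 + 0 = 5894.

5894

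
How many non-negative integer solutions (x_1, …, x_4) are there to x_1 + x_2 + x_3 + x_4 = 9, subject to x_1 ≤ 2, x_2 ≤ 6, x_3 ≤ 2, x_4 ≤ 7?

Ignoring the caps, the number of non-negative solutions to x_1+…+x_4 = 9 is C(12,3) = 220.
Subtract solutions that violate a single cap (substitute x_i' = x_i − (cap_i+1)): x_1 ≥ 3 gives C(9,3) = 84; x_2 ≥ 7 gives C(5,3) = 10; x_3 ≥ 3 gives C(9,3) = 84; x_4 ≥ 8 gives C(4,3) = 4. Together 182.
Add back pairs where two caps are both exceeded: 0 + 20 + 0 + 0 + 0 + 0 = 20.
By inclusion–exclusion the count is 220 − 182 + 20 = 58.

58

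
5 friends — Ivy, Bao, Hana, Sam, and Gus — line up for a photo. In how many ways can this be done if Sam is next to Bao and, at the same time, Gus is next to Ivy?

Treat {Sam,Bao} as one block (2 orders) and {Gus,Ivy} as another (2 orders).
That leaves 3 units to arrange: 2 × 2 × 3! = 4 × 6 = 24.

24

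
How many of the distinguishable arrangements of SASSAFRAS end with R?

With the last slot taken by R, it remains to arrange the other 8 letters (SASSAFAS).
Those 8 letters have A appearing 3 times and S appearing 4 times, giving (8)!/(4!·3!) = 280.

280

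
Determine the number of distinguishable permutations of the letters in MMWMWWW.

35

Letter multiplicities in MMWMWWW: M×3, W×4.
The number of distinct arrangements is 7!/(4!·3!) = 5040/144 = 35.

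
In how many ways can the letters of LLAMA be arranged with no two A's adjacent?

There are 5!/(2!·2!) = 30 arrangements of LLAMA in total.
Arrangements with the A's together: treat AA as one letter, giving (4)!/(2!) = 12.
Subtracting, 30 − 12 = 18 arrangements keep the A's apart.

18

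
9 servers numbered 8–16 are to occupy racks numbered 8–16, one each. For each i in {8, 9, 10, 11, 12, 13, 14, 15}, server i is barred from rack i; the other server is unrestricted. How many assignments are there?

148329

Let Aᵢ (for 8 ≤ i ≤ 15) be the placements that put server i in its forbidden rack. Any j of these fix j positions, leaving (9−j)! ways to fill the rest, and there are C(8,j) ways to pick which j.
By inclusion–exclusion, the number of valid placements is Σ_{j=0}^{8} (−1)^j C(8,j)·(9−j)!.
Computing: 362880 − 322560 + 141120 − 40320 + 8400 − 1344 + 168 − 16 + 1 = 148329.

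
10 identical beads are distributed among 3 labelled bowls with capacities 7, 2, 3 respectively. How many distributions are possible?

Without the upper bounds there are C(12,2) = 66 ways to split 10 among 3 bowls.
Subtract solutions that violate a single cap (substitute x_i' = x_i − (cap_i+1)): x_1 ≥ 8 gives C(4,2) = 6; x_2 ≥ 3 gives C(9,2) = 36; x_3 ≥ 4 gives C(8,2) = 28. Together 70.
Add back pairs where two caps are both exceeded: 0 + 0 + 10 = 10.
By inclusion–exclusion the count is 66 − 70 + 10 = 6.

6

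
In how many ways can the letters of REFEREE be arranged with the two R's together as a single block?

Treat the 2 copies of R as a single block. The multiset to arrange is then {RR, E, E, E, E, F}, 6 items in all.
That gives (6)!/(4!) = 30 arrangements.

30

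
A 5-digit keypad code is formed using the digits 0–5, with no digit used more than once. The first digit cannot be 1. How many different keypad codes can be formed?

600

The first digit has 6−1 = 5 choices (anything except 1).
The remaining 4 digits are filled from the other 5 symbols without repetition: 5 × 4 × 3 × 2 = 120.
Total: 5 × 120 = 600.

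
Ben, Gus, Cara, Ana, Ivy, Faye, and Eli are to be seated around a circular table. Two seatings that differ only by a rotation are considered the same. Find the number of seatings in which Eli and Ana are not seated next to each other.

All circular seatings of 7 people number (6)! = 720.
Those with Eli next to Ana: fuse the pair into one unit and seat 6 units around a circle — 2·(5)! = 240.
Subtracting, 720 − 240 = 480.

480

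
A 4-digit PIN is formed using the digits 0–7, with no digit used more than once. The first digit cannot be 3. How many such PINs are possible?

The first digit has 8−1 = 7 choices (anything except 3).
The remaining 3 digits are filled from the other 7 symbols without repetition: 7 × 6 × 5 = 210.
Total: 7 × 210 = 1470.

1470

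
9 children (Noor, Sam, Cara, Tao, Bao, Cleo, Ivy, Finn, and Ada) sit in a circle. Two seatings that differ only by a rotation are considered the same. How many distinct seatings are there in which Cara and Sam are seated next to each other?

10080

Glue Cara and Sam into a block (2 internal orders). Seating 8 units around a circle gives (7)! arrangements.
So 2 × (7)! = 2 × 5040 = 10080.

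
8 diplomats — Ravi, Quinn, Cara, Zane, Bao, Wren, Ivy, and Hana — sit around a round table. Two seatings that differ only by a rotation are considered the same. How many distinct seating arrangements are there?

5040

Fix one person's seat to break rotational symmetry; the remaining 7 people can be arranged in (7)! = 5040 ways.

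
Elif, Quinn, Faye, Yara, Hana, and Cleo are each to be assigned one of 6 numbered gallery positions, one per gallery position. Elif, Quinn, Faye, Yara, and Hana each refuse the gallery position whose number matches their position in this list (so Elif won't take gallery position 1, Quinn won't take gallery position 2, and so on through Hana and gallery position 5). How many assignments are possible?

Let Aᵢ (for 1 ≤ i ≤ 5) be the placements that put person i in their forbidden gallery position. Any j of these fix j positions, leaving (6−j)! ways to fill the rest, and there are C(5,j) ways to pick which j.
By inclusion–exclusion, the number of valid placements is Σ_{j=0}^{5} (−1)^j C(5,j)·(6−j)!.
Computing: 720 − 600 + 240 − 60 + 10 − 1 = 309.

309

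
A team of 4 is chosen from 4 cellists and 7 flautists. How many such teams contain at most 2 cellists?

301

Split by how many cellists are chosen (0 through 2).
Sum: C(4,0)·C(7,4) + C(4,1)·C(7,3) + C(4,2)·C(7,2) = 35 + 140 + 126 = 301.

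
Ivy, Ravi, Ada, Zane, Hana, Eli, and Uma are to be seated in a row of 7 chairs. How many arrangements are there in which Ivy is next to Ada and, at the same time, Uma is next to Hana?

480

Treat {Ivy,Ada} as one block (2 orders) and {Uma,Hana} as another (2 orders).
That leaves 5 units to arrange: 2 × 2 × 5! = 4 × 120 = 480.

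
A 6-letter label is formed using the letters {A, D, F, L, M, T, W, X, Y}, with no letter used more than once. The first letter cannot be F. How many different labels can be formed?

The first letter has 9−1 = 8 choices (anything except F).
The remaining 5 letters are filled from the other 8 symbols without repetition: 8 × 7 × 6 × 5 × 4 = 6720.
Total: 8 × 6720 = 53760.

53760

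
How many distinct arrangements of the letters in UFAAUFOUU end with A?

Fix A in the last position and arrange the remaining 8 letters.
Those 8 letters have F appearing twice and U appearing 4 times, giving (8)!/(4!·2!) = 840.

840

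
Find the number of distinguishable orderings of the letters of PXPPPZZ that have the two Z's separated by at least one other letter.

Total arrangements of PXPPPZZ: 7!/(4!·2!) = 105.
If the two Z's are adjacent, glue them into one block, leaving 6 items to arrange: (6)!/(4!) = 30 ways.
Subtracting, 105 − 30 = 75 arrangements keep the Z's apart.

75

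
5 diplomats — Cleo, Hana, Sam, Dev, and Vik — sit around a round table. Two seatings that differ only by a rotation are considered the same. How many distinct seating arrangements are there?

24

Fix one person's seat to break rotational symmetry; the remaining 4 people can be arranged in (4)! = 24 ways.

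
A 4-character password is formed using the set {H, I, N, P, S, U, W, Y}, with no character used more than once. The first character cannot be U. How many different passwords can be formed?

The first character has 8−1 = 7 choices (anything except U).
The remaining 3 characters are filled from the other 7 symbols without repetition: 7 × 6 × 5 = 210.
Total: 7 × 210 = 1470.

1470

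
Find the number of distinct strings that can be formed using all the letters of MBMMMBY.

Letter multiplicities in MBMMMBY: B×2, M×4, Y×1.
The number of distinct arrangements is 7!/(4!·2!) = 5040/48 = 105.

105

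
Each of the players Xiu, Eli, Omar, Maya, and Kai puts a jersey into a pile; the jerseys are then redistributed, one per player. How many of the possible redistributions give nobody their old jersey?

This is the derangement count D_5: permutations of 5 items with no fixed point.
By inclusion–exclusion this is Σ_{j=0}^{5} (−1)^j C(5,j)·(5−j)!.
Computing: 120 − 120 + 60 − 20 + 5 − 1 = 44.

44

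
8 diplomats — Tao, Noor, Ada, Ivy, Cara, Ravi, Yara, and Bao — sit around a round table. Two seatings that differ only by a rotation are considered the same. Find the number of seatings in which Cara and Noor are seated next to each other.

1440

Glue Cara and Noor into a block (2 internal orders). Seating 7 units around a circle gives (6)! arrangements.
So 2 × (6)! = 2 × 720 = 1440.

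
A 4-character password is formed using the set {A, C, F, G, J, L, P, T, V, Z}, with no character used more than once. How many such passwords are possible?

5040

Choose and order 4 of the 10 symbols: the first character has 10 options, the next 9, then 8, 7.
10 × 9 × 8 × 7 = 5040.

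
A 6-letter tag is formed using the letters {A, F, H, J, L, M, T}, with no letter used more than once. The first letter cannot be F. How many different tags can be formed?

4320

The first letter has 7−1 = 6 choices (anything except F).
The remaining 5 letters are filled from the other 6 symbols without repetition: 6 × 5 × 4 × 3 × 2 = 720.
Total: 6 × 720 = 4320.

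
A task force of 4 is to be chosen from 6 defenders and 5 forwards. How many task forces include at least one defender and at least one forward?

Total 4-person selections from all 11: C(11,4) = 330.
Subtract selections that omit an entire group: no defenders → C(5,4) = 5; no forwards → C(6,4) = 15.
Both groups omitted at once is impossible, so 330 − 20 = 310.

310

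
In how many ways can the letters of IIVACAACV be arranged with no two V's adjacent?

5880

Total arrangements of IIVACAACV: 9!/(3!·2!·2!·2!) = 7560.
If the two V's are adjacent, glue them into one block, leaving 8 items to arrange: (8)!/(3!·2!·2!) = 1680 ways.
Hence 7560 − 1680 = 5880.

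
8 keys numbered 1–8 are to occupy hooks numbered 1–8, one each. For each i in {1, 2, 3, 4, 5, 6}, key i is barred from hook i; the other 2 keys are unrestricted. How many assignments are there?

Let Aᵢ (for 1 ≤ i ≤ 6) be the placements that put key i in its forbidden hook. Any j of these fix j positions, leaving (8−j)! ways to fill the rest, and there are C(6,j) ways to pick which j.
By inclusion–exclusion, the number of valid placements is Σ_{j=0}^{6} (−1)^j C(6,j)·(8−j)!.
Computing: 40320 − 30240 + 10800 − 2400 + 360 − 36 + 2 = 18806.

18806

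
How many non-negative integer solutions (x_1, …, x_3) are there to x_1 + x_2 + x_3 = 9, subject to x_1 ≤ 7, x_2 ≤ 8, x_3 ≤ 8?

Ignoring the caps, the number of non-negative solutions to x_1+…+x_3 = 9 is C(11,2) = 55.
Subtract solutions that violate a single cap (substitute x_i' = x_i − (cap_i+1)): x_1 ≥ 8 gives C(3,2) = 3; x_2 ≥ 9 gives C(2,2) = 1; x_3 ≥ 9 gives C(2,2) = 1. Together 5.
No two caps can be exceeded simultaneously, so the pair terms are all 0.
By inclusion–exclusion the count is 55 − 5 + 0 = 50.

50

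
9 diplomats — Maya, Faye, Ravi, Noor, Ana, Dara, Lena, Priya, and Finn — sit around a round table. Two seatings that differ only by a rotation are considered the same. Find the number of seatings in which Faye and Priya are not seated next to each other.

All circular seatings of 9 people number (8)! = 40320.
Those with Faye next to Priya: fuse the pair into one unit and seat 8 units around a circle — 2·(7)! = 10080.
Subtracting, 40320 − 10080 = 30240.

30240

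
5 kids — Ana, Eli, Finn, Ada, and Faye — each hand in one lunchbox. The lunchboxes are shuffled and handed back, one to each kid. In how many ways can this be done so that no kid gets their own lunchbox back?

44

This is the derangement count D_5: permutations of 5 items with no fixed point.
By inclusion–exclusion this is Σ_{j=0}^{5} (−1)^j C(5,j)·(5−j)!.
Computing: 120 − 120 + 60 − 20 + 5 − 1 = 44.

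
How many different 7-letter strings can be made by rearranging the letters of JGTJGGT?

Letter multiplicities in JGTJGGT: G×3, J×2, T×2.
The number of distinct arrangements is 7!/(3!·2!·2!) = 5040/24 = 210.

210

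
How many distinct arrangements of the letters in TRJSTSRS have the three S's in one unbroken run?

Treat the 3 copies of S as a single block. The multiset to arrange is then {SSS, J, R, R, T, T}, 6 items in all.
That gives (6)!/(2!·2!) = 180 arrangements.

180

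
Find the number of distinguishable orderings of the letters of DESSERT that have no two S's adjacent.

900

There are 7!/(2!·2!) = 1260 arrangements of DESSERT in total.
If the two S's are adjacent, glue them into one block, leaving 6 items to arrange: (6)!/(2!) = 360 ways.
Subtracting, 1260 − 360 = 900 arrangements keep the S's apart.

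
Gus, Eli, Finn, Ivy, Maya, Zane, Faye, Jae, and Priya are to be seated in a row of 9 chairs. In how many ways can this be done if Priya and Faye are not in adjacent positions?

282240

Of the 9! = 362880 arrangements, those with Priya and Faye adjacent number 2 × 8! = 80640 (treat the pair as a block with 2 internal orders).
Complementary counting: 362880 − 80640 = 282240.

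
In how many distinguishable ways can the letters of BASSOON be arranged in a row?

1260

The 7 letters of BASSOON have repeats: O appearing twice and S appearing twice.
The number of distinct arrangements is 7!/(2!·2!) = 5040/4 = 1260.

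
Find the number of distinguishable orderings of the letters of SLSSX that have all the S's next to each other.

6

Treat the 3 copies of S as a single block. The multiset to arrange is then {SSS, L, X}, 3 items in all.
All 3 items are distinct, so there are (3)! = 6 arrangements.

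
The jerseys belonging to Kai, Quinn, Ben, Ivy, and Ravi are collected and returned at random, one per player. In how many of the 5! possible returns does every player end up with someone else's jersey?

This is the derangement count D_5: permutations of 5 items with no fixed point.
By inclusion–exclusion this is Σ_{j=0}^{5} (−1)^j C(5,j)·(5−j)!.
Computing: 120 − 120 + 60 − 20 + 5 − 1 = 44.

44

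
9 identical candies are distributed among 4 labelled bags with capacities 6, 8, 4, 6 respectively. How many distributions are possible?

164

Ignoring the caps, the number of non-negative solutions to x_1+…+x_4 = 9 is C(12,3) = 220.
Subtract solutions that violate a single cap (substitute x_i' = x_i − (cap_i+1)): x_1 ≥ 7 gives C(5,3) = 10; x_2 ≥ 9 gives C(3,3) = 1; x_3 ≥ 5 gives C(7,3) = 35; x_4 ≥ 7 gives C(5,3) = 10. Together 56.
No two caps can be exceeded simultaneously, so the pair terms are all 0.
By inclusion–exclusion the count is 220 − 56 + 0 = 164.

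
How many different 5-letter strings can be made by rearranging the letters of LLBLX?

Letter multiplicities in LLBLX: B×1, L×3, X×1.
Dividing 5! = 120 by 3! = 6 for the repeated letters gives 20.

20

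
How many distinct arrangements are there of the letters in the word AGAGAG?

AGAGAG has 6 letters with A appearing 3 times and G appearing 3 times.
The number of distinct arrangements is 6!/(3!·3!) = 720/36 = 20.

20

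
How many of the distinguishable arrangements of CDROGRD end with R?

With the last slot taken by R, it remains to arrange the other 6 letters (CDOGRD).
Those 6 letters have D appearing twice, giving (6)!/(2!) = 360.

360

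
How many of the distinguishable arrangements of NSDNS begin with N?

12

Fix N in the first position and arrange the remaining 4 letters.
Those 4 letters have S appearing twice, giving (4)!/(2!) = 12.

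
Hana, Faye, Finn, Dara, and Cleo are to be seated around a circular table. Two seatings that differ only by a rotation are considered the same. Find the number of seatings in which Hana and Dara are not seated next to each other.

Without the restriction there are (4)! = 24 seatings.
Those with Hana next to Dara: fuse the pair into one unit and seat 4 units around a circle — 2·(3)! = 12.
Subtracting, 24 − 12 = 12.

12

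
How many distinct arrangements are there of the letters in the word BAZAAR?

120

BAZAAR has 6 letters with A appearing 3 times.
So there are 6! / (3!) = 120 distinguishable arrangements.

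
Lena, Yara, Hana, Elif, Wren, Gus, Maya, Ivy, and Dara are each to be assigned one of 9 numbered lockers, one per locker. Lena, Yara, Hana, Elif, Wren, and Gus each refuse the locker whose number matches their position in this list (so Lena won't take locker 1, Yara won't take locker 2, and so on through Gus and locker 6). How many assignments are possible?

Let Aᵢ (for 1 ≤ i ≤ 6) be the placements that put person i in their forbidden locker. Any j of these fix j positions, leaving (9−j)! ways to fill the rest, and there are C(6,j) ways to pick which j.
By inclusion–exclusion, the number of valid placements is Σ_{j=0}^{6} (−1)^j C(6,j)·(9−j)!.
Computing: 362880 − 241920 + 75600 − 14400 + 1800 − 144 + 6 = 183822.

183822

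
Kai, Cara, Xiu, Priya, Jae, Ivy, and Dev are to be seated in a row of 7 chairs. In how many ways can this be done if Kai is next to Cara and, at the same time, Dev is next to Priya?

Treat {Kai,Cara} as one block (2 orders) and {Dev,Priya} as another (2 orders).
That leaves 5 units to arrange: 2 × 2 × 5! = 4 × 120 = 480.

480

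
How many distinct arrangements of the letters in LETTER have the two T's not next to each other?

There are 6!/(2!·2!) = 180 arrangements of LETTER in total.
If the two T's are adjacent, glue them into one block, leaving 5 items to arrange: (5)!/(2!) = 60 ways.
Hence 180 − 60 = 120.

120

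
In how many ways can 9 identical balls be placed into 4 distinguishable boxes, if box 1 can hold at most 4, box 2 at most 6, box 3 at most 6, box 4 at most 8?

Ignoring the caps, the number of non-negative solutions to x_1+…+x_4 = 9 is C(12,3) = 220.
Subtract solutions that violate a single cap (substitute x_i' = x_i − (cap_i+1)): x_1 ≥ 5 gives C(7,3) = 35; x_2 ≥ 7 gives C(5,3) = 10; x_3 ≥ 7 gives C(5,3) = 10; x_4 ≥ 9 gives C(3,3) = 1. Together 56.
No two caps can be exceeded simultaneously, so the pair terms are all 0.
By inclusion–exclusion the count is 220 − 56 + 0 = 164.

164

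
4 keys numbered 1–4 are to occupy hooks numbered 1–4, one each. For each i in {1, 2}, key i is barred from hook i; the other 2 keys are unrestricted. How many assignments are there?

14

Let Aᵢ (for i ∈ {1, 2}) be the placements that put key i in its forbidden hook. Any j of these fix j positions, leaving (4−j)! ways to fill the rest, and there are C(2,j) ways to pick which j.
By inclusion–exclusion, the number of valid placements is Σ_{j=0}^{2} (−1)^j C(2,j)·(4−j)!.
Computing: 24 − 12 + 2 = 14.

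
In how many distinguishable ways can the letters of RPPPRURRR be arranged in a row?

The 9 letters of RPPPRURRR have repeats: P appearing 3 times and R appearing 5 times.
So there are 9! / (5!·3!) = 504 distinguishable arrangements.

504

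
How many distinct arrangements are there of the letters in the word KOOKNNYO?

KOOKNNYO has 8 letters with K appearing twice, N appearing twice, and O appearing 3 times.
So there are 8! / (3!·2!·2!) = 1680 distinguishable arrangements.

1680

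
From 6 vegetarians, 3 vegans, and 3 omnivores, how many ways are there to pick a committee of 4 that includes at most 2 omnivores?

Split by how many omnivores are chosen (0 through 2).
Sum: C(3,0)·C(9,4) + C(3,1)·C(9,3) + C(3,2)·C(9,2) = 126 + 252 + 108 = 486.

486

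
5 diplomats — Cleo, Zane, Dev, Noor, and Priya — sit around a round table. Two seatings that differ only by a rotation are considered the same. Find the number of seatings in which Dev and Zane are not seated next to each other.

Without the restriction there are (4)! = 24 seatings.
Seatings with Dev beside Zane: treat them as a block with 2 internal orders, giving 2 × (3)! = 12.
Subtracting, 24 − 12 = 12.

12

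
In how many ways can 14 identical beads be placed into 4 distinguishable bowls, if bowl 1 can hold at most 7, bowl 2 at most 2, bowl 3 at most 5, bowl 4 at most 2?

Without the upper bounds there are C(17,3) = 680 ways to split 14 among 4 bowls.
Subtract solutions that violate a single cap (substitute x_i' = x_i − (cap_i+1)): x_1 ≥ 8 gives C(9,3) = 84; x_2 ≥ 3 gives C(14,3) = 364; x_3 ≥ 6 gives C(11,3) = 165; x_4 ≥ 3 gives C(14,3) = 364. Together 977.
Add back pairs where two caps are both exceeded: 20 + 1 + 20 + 56 + 165 + 56 = 318.
Subtract triples: 0 + 1 + 0 + 10 = 11.
By inclusion–exclusion the count is 680 − 977 + 318 − 11 = 10.

10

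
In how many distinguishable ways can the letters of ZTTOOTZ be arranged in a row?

Letter multiplicities in ZTTOOTZ: O×2, T×3, Z×2.
The number of distinct arrangements is 7!/(3!·2!·2!) = 5040/24 = 210.

210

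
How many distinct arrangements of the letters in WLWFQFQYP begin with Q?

Fix Q in the first position and arrange the remaining 8 letters.
Those 8 letters have F appearing twice and W appearing twice, giving (8)!/(2!·2!) = 10080.

10080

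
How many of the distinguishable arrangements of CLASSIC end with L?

180

Fix L in the last position and arrange the remaining 6 letters.
Those 6 letters have C appearing twice and S appearing twice, giving (6)!/(2!·2!) = 180.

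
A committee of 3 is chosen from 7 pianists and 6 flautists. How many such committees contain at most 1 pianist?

125

Split by how many pianists are chosen (0 through 1).
Sum: C(7,0)·C(6,3) + C(7,1)·C(6,2) = 20 + 105 = 125.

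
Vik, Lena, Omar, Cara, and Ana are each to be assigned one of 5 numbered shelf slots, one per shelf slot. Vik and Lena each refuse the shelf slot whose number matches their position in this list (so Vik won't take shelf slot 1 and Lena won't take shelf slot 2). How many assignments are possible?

78

Let Aᵢ (for i ∈ {1, 2}) be the placements that put person i in their forbidden shelf slot. Any j of these fix j positions, leaving (5−j)! ways to fill the rest, and there are C(2,j) ways to pick which j.
By inclusion–exclusion, the number of valid placements is Σ_{j=0}^{2} (−1)^j C(2,j)·(5−j)!.
Computing: 120 − 48 + 6 = 78.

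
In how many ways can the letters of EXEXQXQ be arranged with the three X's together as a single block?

Treat the 3 copies of X as a single block. The multiset to arrange is then {XXX, E, E, Q, Q}, 5 items in all.
That gives (5)!/(2!·2!) = 30 arrangements.

30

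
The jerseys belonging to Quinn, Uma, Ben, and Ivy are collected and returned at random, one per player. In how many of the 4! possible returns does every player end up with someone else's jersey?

9

This is the derangement count D_4: permutations of 4 items with no fixed point.
By inclusion–exclusion this is Σ_{j=0}^{4} (−1)^j C(4,j)·(4−j)!.
Computing: 24 − 24 + 12 − 4 + 1 = 9.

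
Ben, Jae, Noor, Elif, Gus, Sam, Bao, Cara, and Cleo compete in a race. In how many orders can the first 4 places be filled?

3024

This is an ordered selection of 4 from 9: P(9,4).
That gives 9 × 8 × 7 × 6 = 3024.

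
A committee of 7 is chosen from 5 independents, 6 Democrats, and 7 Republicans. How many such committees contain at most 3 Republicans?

24816

Split by how many Republicans are chosen (0 through 3).
Sum: C(7,0)·C(11,7) + C(7,1)·C(11,6) + C(7,2)·C(11,5) + C(7,3)·C(11,4) = 330 + 3234 + 9702 + 11550 = 24816.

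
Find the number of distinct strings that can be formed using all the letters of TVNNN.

Letter multiplicities in TVNNN: N×3, T×1, V×1.
So there are 5! / (3!) = 20 distinguishable arrangements.

20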